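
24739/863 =24739/863  =  28.67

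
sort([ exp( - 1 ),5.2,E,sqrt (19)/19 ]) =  [sqrt ( 19)/19, exp( -1),E,5.2]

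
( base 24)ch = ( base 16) 131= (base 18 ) gh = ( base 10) 305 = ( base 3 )102022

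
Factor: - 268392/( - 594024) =211/467 = 211^1 * 467^( - 1)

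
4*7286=29144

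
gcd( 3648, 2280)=456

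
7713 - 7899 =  - 186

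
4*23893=95572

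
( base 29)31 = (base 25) 3d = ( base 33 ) 2M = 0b1011000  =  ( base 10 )88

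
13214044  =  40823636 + - 27609592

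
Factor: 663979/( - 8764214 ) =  - 2^(-1 )*17^( - 2) * 59^( - 1)*257^( - 1 ) *663979^1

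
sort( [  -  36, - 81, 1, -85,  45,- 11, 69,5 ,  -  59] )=[ - 85, - 81,  -  59, -36,-11,  1,  5, 45, 69 ] 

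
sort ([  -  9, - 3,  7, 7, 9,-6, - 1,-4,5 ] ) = [  -  9, - 6, - 4  , - 3,-1,5, 7, 7 , 9 ]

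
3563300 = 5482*650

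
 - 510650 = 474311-984961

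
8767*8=70136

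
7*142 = 994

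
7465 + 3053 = 10518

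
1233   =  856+377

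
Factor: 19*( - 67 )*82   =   - 104386  =  - 2^1*19^1*41^1 * 67^1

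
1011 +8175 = 9186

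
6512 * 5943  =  38700816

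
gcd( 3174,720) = 6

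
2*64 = 128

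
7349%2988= 1373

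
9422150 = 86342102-76919952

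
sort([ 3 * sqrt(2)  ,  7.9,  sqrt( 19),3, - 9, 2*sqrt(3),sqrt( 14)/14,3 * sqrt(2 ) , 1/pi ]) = [ - 9,sqrt(14 ) /14,1/pi,3,2*sqrt(3), 3 * sqrt (2),  3*sqrt(2 ),sqrt( 19), 7.9] 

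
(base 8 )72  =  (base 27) 24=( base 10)58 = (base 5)213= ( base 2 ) 111010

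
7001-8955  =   - 1954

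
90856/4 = 22714 = 22714.00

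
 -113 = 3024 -3137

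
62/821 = 62/821 = 0.08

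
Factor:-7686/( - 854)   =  3^2 = 9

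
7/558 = 7/558 = 0.01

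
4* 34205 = 136820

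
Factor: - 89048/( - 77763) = 2^3 * 3^ ( - 1)*7^( - 2)*23^( - 2 )*11131^1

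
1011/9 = 337/3 = 112.33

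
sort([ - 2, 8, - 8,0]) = [-8,-2, 0, 8]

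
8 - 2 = 6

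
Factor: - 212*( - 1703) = 2^2*13^1 * 53^1*131^1 = 361036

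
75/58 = 75/58=1.29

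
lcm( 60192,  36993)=3551328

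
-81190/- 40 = 8119/4 = 2029.75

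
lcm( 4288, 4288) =4288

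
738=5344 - 4606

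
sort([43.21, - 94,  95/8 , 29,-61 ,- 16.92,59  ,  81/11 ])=[- 94, - 61, - 16.92, 81/11,  95/8,29,43.21,59]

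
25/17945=5/3589 = 0.00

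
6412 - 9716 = - 3304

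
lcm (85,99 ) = 8415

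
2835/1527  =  1  +  436/509= 1.86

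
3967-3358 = 609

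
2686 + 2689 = 5375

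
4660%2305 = 50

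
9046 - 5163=3883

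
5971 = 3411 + 2560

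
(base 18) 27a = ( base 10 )784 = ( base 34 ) n2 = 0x310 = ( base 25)169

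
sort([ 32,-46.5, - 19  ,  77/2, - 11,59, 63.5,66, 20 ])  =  [ - 46.5,  -  19, - 11,  20,32, 77/2,59, 63.5 , 66 ]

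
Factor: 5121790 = 2^1*5^1*59^1*8681^1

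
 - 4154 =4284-8438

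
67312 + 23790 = 91102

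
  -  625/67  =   - 625/67 = -9.33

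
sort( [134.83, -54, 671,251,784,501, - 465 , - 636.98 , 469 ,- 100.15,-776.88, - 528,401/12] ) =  [ -776.88, - 636.98, - 528,-465, - 100.15, - 54, 401/12, 134.83,251, 469,  501, 671, 784] 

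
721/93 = 721/93 = 7.75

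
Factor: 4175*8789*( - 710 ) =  - 26052793250 = - 2^1 * 5^3*11^1 * 17^1*47^1*71^1*167^1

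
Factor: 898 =2^1* 449^1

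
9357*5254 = 49161678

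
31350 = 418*75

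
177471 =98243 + 79228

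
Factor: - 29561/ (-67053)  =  41/93 = 3^ ( - 1) * 31^( - 1 )*41^1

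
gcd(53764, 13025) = 1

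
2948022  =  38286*77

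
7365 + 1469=8834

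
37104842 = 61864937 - 24760095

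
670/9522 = 335/4761 = 0.07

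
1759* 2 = 3518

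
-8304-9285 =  - 17589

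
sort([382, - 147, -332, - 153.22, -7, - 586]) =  [ - 586,  -  332,-153.22, - 147, - 7, 382] 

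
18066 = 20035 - 1969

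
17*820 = 13940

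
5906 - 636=5270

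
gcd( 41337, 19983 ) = 3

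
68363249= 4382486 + 63980763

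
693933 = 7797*89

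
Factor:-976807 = -13^1*29^1*2591^1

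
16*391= 6256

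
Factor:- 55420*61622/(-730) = 341509124/73 = 2^2*11^1*17^1*73^( - 1)*163^1*2801^1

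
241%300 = 241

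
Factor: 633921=3^1*37^1*5711^1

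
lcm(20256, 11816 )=141792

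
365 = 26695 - 26330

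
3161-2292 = 869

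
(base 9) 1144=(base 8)1522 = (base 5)11400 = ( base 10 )850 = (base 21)1JA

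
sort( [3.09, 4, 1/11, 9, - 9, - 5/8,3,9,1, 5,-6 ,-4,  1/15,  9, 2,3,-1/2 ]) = [ - 9,-6, - 4, -5/8, - 1/2,1/15,1/11,  1 , 2, 3,3,  3.09, 4, 5, 9, 9, 9]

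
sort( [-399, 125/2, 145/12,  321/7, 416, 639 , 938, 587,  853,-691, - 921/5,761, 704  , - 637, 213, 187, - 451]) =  [ - 691, - 637, - 451, - 399, - 921/5,  145/12 , 321/7,125/2,187,  213,416,587, 639,704,  761,853, 938]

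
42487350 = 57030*745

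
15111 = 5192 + 9919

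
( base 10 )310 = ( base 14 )182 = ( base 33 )9d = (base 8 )466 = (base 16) 136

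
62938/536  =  117+113/268 = 117.42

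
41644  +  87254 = 128898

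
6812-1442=5370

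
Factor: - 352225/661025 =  - 73/137 = - 73^1*137^( - 1 )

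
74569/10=7456 + 9/10= 7456.90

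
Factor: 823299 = 3^1*47^1*5839^1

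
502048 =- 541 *( - 928)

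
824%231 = 131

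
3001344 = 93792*32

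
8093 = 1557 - -6536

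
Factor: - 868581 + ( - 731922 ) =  - 1600503= - 3^1*19^1*43^1 *653^1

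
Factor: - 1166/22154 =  - 1/19=- 19^( - 1 ) 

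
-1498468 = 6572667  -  8071135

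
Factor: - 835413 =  - 3^1 *281^1*991^1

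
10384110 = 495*20978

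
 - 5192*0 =0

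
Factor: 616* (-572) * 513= - 180756576  =  - 2^5*3^3*7^1*11^2*13^1*19^1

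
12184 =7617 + 4567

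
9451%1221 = 904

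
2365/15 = 473/3= 157.67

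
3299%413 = 408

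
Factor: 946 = 2^1*11^1 * 43^1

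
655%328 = 327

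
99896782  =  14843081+85053701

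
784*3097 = 2428048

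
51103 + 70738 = 121841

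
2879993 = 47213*61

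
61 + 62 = 123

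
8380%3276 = 1828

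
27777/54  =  9259/18 = 514.39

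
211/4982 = 211/4982=0.04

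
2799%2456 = 343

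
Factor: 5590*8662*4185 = 2^2*3^3* 5^2*13^1*31^1*43^1*61^1*71^1=202640127300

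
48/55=48/55 = 0.87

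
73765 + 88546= 162311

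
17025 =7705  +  9320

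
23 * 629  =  14467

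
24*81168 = 1948032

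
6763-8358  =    -  1595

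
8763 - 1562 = 7201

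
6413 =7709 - 1296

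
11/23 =11/23 = 0.48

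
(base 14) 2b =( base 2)100111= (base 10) 39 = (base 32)17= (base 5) 124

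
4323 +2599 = 6922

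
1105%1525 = 1105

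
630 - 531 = 99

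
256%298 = 256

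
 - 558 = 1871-2429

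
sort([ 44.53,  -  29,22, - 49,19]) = [-49,-29, 19,22,44.53]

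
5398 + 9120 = 14518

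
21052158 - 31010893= - 9958735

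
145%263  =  145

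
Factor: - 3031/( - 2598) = 7/6= 2^(-1)*3^( - 1 )*7^1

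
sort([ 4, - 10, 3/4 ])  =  [-10, 3/4, 4 ]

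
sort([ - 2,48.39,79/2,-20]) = [  -  20, - 2, 79/2,48.39]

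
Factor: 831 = 3^1*277^1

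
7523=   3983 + 3540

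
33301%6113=2736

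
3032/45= 67 + 17/45 = 67.38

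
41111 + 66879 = 107990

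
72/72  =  1 =1.00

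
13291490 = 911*14590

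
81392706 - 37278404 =44114302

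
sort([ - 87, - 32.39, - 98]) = [  -  98,  -  87, - 32.39]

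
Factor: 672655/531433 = 5^1*  7^( - 1)*29^1*31^( - 2)*79^ ( - 1)*4639^1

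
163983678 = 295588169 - 131604491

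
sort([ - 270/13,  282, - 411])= [ - 411, - 270/13,  282]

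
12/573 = 4/191=0.02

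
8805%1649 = 560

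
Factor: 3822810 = 2^1*3^1*5^1*79^1*1613^1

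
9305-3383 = 5922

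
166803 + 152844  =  319647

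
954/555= 318/185 =1.72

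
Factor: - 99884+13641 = -86243^1=-86243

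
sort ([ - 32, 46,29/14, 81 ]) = [ - 32,29/14 , 46, 81] 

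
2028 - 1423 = 605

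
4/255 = 4/255 = 0.02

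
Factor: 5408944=2^4*83^1*4073^1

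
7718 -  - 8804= 16522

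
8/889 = 8/889 =0.01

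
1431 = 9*159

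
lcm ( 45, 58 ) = 2610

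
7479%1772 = 391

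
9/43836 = 3/14612 = 0.00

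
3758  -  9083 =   -  5325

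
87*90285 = 7854795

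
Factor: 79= 79^1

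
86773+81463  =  168236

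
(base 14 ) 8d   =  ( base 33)3q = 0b1111101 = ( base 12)A5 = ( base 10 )125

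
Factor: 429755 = 5^1*23^1*37^1*101^1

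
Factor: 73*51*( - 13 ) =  - 3^1*13^1*17^1*73^1 = -48399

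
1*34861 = 34861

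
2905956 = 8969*324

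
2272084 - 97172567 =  - 94900483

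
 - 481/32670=-1 + 32189/32670 = - 0.01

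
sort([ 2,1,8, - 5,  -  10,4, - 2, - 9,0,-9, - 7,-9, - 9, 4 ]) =[-10 ,-9,- 9, - 9 ,  -  9,-7, - 5, - 2, 0 , 1 , 2,4, 4,8 ]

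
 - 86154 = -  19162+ - 66992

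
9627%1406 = 1191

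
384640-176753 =207887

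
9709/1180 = 8  +  269/1180 = 8.23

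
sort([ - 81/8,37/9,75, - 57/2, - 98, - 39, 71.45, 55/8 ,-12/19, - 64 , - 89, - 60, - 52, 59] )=[ -98,- 89, - 64,-60, - 52, - 39, - 57/2, - 81/8, -12/19,  37/9,55/8, 59,71.45,75]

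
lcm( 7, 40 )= 280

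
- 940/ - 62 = 15 + 5/31 =15.16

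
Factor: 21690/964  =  45/2 = 2^(  -  1)*3^2 * 5^1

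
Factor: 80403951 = 3^1*26801317^1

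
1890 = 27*70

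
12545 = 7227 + 5318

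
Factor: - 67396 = - 2^2*7^1 * 29^1*83^1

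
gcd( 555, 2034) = 3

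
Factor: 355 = 5^1 * 71^1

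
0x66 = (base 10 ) 102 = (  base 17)60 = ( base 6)250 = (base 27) 3l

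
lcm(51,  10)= 510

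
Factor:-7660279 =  - 11^1*229^1*3041^1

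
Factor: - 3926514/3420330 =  - 5^( - 1 ) * 37^1 * 769^1 *4957^(-1 ) =- 28453/24785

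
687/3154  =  687/3154=0.22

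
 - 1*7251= - 7251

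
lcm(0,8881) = 0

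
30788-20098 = 10690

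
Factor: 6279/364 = 69/4 = 2^ ( - 2 )*3^1*23^1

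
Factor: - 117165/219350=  - 2^( - 1) * 3^1*5^( - 1)*41^( - 1)*73^1 =- 219/410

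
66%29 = 8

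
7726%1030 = 516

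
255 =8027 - 7772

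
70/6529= 70/6529 = 0.01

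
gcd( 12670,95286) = 2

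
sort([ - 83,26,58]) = [-83, 26,58] 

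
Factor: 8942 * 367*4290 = 2^2 * 3^1*5^1*11^1*13^1 * 17^1*263^1*367^1 = 14078553060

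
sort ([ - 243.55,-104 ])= [  -  243.55,  -  104] 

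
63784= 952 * 67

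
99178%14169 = 14164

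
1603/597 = 1603/597 = 2.69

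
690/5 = 138 = 138.00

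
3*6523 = 19569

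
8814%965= 129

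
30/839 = 30/839 = 0.04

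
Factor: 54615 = 3^1*5^1*11^1*331^1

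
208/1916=52/479=0.11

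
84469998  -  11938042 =72531956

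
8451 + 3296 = 11747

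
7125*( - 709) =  -5051625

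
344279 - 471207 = -126928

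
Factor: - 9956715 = -3^1*5^1*29^1 * 47^1 * 487^1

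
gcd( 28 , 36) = 4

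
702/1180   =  351/590= 0.59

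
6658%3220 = 218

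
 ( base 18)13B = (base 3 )112102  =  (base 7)1064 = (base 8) 605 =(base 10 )389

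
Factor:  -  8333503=  -  607^1*13729^1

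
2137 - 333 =1804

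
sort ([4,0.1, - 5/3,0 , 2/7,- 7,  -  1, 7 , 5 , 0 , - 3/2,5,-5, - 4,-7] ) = [  -  7,  -  7,  -  5, - 4, -5/3, - 3/2,  -  1, 0, 0, 0.1, 2/7,4, 5 , 5, 7]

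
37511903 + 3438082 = 40949985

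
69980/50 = 1399 + 3/5 = 1399.60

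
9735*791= 7700385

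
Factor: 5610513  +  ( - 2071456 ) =1237^1 * 2861^1 = 3539057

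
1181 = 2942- 1761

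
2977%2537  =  440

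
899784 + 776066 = 1675850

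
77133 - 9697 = 67436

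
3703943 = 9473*391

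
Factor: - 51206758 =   -  2^1*25603379^1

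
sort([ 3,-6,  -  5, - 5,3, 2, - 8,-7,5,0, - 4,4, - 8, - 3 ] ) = [ - 8, - 8, - 7, - 6,-5, - 5,  -  4, - 3, 0, 2,3,3,4 , 5] 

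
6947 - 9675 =-2728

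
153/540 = 17/60 =0.28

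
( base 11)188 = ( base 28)7l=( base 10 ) 217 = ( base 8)331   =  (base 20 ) ah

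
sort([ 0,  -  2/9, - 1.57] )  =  [-1.57, - 2/9,  0] 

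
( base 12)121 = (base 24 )71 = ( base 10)169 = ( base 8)251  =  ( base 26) 6d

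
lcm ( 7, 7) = 7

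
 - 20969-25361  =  -46330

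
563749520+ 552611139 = 1116360659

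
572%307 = 265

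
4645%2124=397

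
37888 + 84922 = 122810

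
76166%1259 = 626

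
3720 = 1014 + 2706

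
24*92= 2208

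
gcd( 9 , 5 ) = 1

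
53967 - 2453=51514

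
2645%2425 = 220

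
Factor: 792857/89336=2^( -3)*71^1 = 71/8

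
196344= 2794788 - 2598444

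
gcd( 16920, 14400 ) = 360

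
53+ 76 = 129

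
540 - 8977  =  -8437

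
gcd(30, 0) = 30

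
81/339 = 27/113 = 0.24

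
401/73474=401/73474 = 0.01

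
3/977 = 3/977 = 0.00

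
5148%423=72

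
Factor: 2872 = 2^3*359^1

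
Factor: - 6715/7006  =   - 2^( - 1)*5^1 * 17^1 * 31^ ( - 1) * 79^1*113^( - 1)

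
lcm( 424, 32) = 1696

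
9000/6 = 1500 = 1500.00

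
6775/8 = 6775/8 = 846.88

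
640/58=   320/29 = 11.03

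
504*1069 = 538776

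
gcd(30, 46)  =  2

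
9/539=9/539  =  0.02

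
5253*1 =5253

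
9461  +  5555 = 15016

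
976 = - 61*( - 16)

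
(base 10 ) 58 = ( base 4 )322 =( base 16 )3A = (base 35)1n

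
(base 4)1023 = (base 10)75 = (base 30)2f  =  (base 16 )4b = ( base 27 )2L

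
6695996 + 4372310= 11068306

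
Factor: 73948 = 2^2*7^1*19^1*139^1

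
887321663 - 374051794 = 513269869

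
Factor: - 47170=-2^1*5^1 * 53^1*89^1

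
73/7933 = 73/7933 =0.01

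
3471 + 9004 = 12475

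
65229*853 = 55640337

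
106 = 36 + 70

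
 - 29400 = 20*( - 1470)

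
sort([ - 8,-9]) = [ - 9, - 8]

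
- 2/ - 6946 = 1/3473= 0.00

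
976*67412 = 65794112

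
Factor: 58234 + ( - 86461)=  - 28227 = -3^1*97^2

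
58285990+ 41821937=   100107927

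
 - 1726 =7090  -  8816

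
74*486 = 35964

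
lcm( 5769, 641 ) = 5769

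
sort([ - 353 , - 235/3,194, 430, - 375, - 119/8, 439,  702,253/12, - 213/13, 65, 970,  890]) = [ - 375, - 353, - 235/3, - 213/13, - 119/8, 253/12,65,194, 430, 439, 702,890, 970 ]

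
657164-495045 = 162119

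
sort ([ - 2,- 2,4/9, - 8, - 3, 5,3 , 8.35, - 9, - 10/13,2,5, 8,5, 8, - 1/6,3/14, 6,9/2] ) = [ - 9,  -  8, - 3, - 2, - 2, -10/13,  -  1/6,  3/14,4/9,2,3,9/2, 5,5,5,6, 8, 8, 8.35 ]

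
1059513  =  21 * 50453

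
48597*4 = 194388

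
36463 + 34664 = 71127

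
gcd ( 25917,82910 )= 1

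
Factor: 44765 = 5^1*7^1*1279^1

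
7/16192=7/16192 = 0.00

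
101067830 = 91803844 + 9263986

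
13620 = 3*4540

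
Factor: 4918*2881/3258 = 7084379/1629 = 3^( - 2 )*43^1  *67^1*181^ (-1 ) * 2459^1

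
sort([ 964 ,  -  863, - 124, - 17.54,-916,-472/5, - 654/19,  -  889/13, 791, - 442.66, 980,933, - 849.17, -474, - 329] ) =[ - 916, - 863, - 849.17, - 474, - 442.66,-329, - 124,-472/5, - 889/13, - 654/19, -17.54, 791,  933,964, 980] 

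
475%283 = 192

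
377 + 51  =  428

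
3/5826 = 1/1942  =  0.00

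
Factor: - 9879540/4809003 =-2^2*  5^1*11^1*683^(-1)*2347^ (-1)*  14969^1 = -  3293180/1603001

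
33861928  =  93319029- 59457101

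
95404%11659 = 2132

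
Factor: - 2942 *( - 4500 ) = 13239000 = 2^3*3^2*5^3*1471^1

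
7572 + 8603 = 16175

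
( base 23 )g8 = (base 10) 376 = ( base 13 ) 22C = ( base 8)570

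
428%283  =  145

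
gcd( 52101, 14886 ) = 7443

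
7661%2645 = 2371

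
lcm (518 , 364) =13468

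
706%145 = 126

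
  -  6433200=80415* ( - 80)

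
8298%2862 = 2574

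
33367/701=33367/701 = 47.60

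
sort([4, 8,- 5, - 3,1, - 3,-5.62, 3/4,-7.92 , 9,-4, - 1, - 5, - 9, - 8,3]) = [  -  9,  -  8,-7.92 , - 5.62,-5,-5, - 4,-3,-3 , - 1,  3/4,  1, 3,4, 8,9 ]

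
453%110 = 13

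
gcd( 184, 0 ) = 184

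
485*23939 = 11610415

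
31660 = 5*6332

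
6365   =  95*67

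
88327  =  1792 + 86535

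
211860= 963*220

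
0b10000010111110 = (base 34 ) 78i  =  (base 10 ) 8382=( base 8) 20276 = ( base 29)9S1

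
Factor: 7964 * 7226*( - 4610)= -265295653040  =  - 2^4 * 5^1*  11^1*181^1*461^1 * 3613^1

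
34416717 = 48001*717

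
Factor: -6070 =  - 2^1*5^1*607^1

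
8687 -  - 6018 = 14705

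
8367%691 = 75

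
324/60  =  27/5 = 5.40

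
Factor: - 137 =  - 137^1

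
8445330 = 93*90810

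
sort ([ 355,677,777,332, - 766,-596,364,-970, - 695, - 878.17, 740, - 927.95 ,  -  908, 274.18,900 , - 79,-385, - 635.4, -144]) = [ - 970, - 927.95,- 908, - 878.17, - 766, - 695, - 635.4, - 596,-385, - 144,-79,274.18, 332,355,364,677,740 , 777,900] 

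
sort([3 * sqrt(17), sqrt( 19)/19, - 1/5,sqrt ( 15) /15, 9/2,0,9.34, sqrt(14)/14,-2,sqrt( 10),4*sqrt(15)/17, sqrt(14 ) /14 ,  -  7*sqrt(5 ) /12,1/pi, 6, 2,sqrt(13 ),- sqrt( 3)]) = [ - 2, - sqrt( 3), - 7 * sqrt(5)/12, - 1/5,0,sqrt(19)/19,  sqrt(15)/15,sqrt ( 14)/14,sqrt(14)/14,1/pi,4 * sqrt(15)/17 , 2,sqrt( 10),  sqrt(13),9/2,6,9.34,3 * sqrt( 17)] 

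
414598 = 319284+95314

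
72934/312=233 + 119/156 = 233.76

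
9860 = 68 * 145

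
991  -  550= 441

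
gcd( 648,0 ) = 648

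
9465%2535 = 1860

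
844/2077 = 844/2077 = 0.41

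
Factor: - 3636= - 2^2*3^2*101^1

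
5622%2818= 2804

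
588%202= 184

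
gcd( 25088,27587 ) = 49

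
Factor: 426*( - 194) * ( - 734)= 2^3*3^1* 71^1*97^1 *367^1=60660696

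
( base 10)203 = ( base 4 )3023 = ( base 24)8B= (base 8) 313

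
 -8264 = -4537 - 3727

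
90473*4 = 361892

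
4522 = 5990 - 1468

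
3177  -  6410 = - 3233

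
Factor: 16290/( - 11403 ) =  - 2^1 * 5^1*7^( - 1 ) =-  10/7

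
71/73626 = 71/73626 = 0.00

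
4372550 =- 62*( - 70525)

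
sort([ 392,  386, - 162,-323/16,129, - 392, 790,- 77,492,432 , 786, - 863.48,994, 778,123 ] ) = [ - 863.48 , - 392,-162,-77  , - 323/16,  123,129,386,392,432,492,778,786,790,  994] 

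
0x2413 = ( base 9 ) 13601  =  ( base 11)6A36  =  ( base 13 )4285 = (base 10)9235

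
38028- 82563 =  - 44535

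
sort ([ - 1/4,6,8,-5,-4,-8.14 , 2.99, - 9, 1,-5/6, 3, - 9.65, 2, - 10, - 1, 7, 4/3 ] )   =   [  -  10, - 9.65, - 9,-8.14 , - 5, - 4, - 1 , - 5/6, - 1/4, 1 , 4/3 , 2,2.99, 3,  6, 7,8] 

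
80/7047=80/7047 = 0.01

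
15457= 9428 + 6029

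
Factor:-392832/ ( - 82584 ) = 2^4*11^1 * 37^( - 1) =176/37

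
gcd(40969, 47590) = 1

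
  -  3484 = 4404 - 7888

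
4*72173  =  288692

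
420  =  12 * 35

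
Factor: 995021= 281^1 * 3541^1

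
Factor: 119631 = 3^1*39877^1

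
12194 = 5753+6441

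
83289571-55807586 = 27481985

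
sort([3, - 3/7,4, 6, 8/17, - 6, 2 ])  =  [ - 6, - 3/7,8/17,2,3,4,6 ] 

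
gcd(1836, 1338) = 6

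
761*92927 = 70717447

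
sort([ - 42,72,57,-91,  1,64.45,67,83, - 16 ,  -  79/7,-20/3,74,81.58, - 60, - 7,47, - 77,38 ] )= [ - 91, - 77, - 60, - 42, -16 ,- 79/7,- 7, - 20/3, 1,38 , 47, 57,64.45,67, 72,74,81.58 , 83]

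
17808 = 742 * 24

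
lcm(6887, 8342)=592282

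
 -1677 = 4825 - 6502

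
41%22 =19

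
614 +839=1453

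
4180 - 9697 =-5517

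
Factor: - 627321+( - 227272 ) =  - 854593= -  854593^1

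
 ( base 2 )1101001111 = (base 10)847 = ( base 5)11342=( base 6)3531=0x34f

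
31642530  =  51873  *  610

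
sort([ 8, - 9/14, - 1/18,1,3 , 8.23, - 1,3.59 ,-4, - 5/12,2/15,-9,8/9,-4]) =[-9,  -  4, - 4, - 1,-9/14,  -  5/12, - 1/18,2/15,8/9,1,3,3.59,8, 8.23] 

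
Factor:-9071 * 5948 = -53954308  =  -2^2*47^1*193^1 * 1487^1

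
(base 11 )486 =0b1001000010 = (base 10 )578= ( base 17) 200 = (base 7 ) 1454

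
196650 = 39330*5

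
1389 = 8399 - 7010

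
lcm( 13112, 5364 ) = 118008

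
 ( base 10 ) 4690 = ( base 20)bea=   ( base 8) 11122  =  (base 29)5gl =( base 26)6oa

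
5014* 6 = 30084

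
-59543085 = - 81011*735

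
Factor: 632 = 2^3*79^1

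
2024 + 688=2712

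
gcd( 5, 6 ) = 1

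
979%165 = 154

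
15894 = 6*2649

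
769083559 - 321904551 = 447179008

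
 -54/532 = - 27/266 = - 0.10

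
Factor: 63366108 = 2^2*3^1 * 13^1 * 31^1*13103^1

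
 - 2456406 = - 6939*354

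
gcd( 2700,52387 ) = 1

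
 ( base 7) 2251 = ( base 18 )29a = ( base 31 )qe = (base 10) 820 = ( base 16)334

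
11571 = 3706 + 7865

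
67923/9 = 7547 = 7547.00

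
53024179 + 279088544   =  332112723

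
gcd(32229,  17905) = 3581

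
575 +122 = 697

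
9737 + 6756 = 16493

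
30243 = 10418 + 19825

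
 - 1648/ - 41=40+ 8/41  =  40.20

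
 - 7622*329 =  -2507638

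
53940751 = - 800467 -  - 54741218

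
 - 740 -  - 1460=720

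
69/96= 23/32 = 0.72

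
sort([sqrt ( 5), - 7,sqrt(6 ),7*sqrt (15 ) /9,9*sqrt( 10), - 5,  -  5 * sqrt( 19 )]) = [ - 5*sqrt(19),-7, - 5,sqrt(5), sqrt(6) , 7 * sqrt(15)/9,9*sqrt(10)]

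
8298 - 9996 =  - 1698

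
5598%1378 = 86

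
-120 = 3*( - 40 ) 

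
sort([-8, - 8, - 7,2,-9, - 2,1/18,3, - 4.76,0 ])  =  [-9,- 8, - 8,-7,  -  4.76,-2,0, 1/18,  2,3]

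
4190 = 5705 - 1515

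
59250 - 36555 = 22695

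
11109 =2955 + 8154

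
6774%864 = 726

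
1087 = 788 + 299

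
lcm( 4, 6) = 12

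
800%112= 16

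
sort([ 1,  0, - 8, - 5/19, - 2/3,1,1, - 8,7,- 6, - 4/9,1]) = [ - 8, - 8, - 6, - 2/3 , - 4/9, - 5/19,  0,1 , 1,1,  1,7] 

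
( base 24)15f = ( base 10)711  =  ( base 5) 10321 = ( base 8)1307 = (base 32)M7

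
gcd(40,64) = 8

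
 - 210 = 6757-6967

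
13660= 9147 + 4513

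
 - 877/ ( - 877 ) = 1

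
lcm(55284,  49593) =3372324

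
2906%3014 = 2906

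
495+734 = 1229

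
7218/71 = 7218/71 = 101.66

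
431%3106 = 431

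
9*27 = 243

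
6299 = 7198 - 899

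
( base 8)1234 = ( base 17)255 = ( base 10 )668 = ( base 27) OK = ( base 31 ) LH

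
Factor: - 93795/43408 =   -  2^( - 4 )*3^1*5^1*13^2*37^1*2713^( - 1) 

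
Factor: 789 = 3^1 * 263^1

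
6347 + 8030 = 14377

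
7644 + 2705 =10349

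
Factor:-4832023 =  - 7^1*19^1*47^1*773^1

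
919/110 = 8 + 39/110 =8.35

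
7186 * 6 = 43116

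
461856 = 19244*24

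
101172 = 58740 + 42432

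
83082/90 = 923+2/15 = 923.13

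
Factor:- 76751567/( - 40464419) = 31^1 * 43^ ( - 1)*331^( - 1) * 2843^( - 1 )*2475857^1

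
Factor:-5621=  -  7^1*11^1*73^1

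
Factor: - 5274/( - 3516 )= 2^( - 1 )*3^1 = 3/2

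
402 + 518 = 920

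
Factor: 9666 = 2^1 * 3^3*179^1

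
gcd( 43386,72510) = 6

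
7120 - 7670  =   - 550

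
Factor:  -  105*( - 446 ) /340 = 2^ ( - 1 )*3^1*7^1*17^( - 1 )*223^1 =4683/34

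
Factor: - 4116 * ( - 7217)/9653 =606228/197= 2^2*3^1*7^2*197^(  -  1)*1031^1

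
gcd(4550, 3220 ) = 70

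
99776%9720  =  2576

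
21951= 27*813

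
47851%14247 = 5110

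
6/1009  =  6/1009=0.01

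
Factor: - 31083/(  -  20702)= 2^(-1) * 3^1*11^( - 1)*13^1*797^1*941^( - 1 ) 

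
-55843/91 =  - 614+31/91   =  -613.66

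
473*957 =452661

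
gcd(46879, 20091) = 6697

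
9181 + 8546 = 17727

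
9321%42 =39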